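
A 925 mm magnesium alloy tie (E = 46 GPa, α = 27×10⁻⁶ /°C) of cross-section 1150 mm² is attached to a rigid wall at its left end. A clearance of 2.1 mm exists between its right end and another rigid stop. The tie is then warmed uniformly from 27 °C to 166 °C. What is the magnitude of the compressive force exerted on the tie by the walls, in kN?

Free thermal elongation = αΔT L = 27×10⁻⁶ × 139 × 925 = 3.472 mm.
After closing the 2.1 mm clearance, 3.472 − 2.1 = 1.372 mm of expansion remains to be suppressed by the wall.
That suppressed elongation corresponds to σ = E·Δ/L = 46×10³ × 1.372/925 = 68.21 MPa.
P = σA = 68.21 × 1150 = 78.44 kN.

P ≈ 78.4 kN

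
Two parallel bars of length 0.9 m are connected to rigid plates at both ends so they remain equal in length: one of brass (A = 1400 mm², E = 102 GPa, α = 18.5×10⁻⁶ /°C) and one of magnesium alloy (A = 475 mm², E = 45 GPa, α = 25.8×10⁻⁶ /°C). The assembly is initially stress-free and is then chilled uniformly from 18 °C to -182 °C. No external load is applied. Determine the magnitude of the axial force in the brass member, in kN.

P ≈ 27.1 kN (compressive in the brass)

Equilibrium of a rigid end plate with no external load gives equal and opposite internal forces ±P in the two members. Since α_{magnesium alloy} > α_{brass}, cooling drives the magnesium alloy into tension and the brass into compression.
Equating the net (thermal + elastic) strains gives |α₁ − α₂|·ΔT = P·[1/(A₁E₁) + 1/(A₂E₂)].
|α₁ − α₂|·ΔT = 7.3×10⁻⁶ × 200 = 0.00146.
1/(A₁E₁) + 1/(A₂E₂) = 1/(1400×102×10³) + 1/(475×45×10³) = 5.379×10⁻⁸ N⁻¹.
So P = 0.00146 / 5.379×10⁻⁸ = 27.14 kN.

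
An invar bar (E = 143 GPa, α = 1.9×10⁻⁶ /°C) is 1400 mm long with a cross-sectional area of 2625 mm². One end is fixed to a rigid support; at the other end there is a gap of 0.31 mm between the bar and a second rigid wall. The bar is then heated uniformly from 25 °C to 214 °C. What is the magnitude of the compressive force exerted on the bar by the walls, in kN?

P ≈ 51.7 kN

If the wall were absent the bar would grow by αΔT L = 1.9×10⁻⁶ × 189 × 1400 = 0.5027 mm.
This exceeds the 0.31 mm gap, so the wall pushes back. The portion of expansion that must be recovered elastically is δ_free − gap = 0.5027 − 0.31 = 0.1927 mm.
So σ = E(δ_free − g)/L = 143×10³ × 0.1927/1400 = 19.69 MPa.
Force on the wall = σA = 19.69 × 2625 mm² = 51.68 kN.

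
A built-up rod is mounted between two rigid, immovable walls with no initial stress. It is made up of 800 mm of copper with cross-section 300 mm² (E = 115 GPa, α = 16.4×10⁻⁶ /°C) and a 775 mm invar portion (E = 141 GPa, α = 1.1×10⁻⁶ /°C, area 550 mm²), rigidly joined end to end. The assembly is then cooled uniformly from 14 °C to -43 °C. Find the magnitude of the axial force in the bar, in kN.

P ≈ 24 kN (tensile)

Free thermal contraction of the whole bar: Σ αᵢΔT Lᵢ = 16.4×10⁻⁶×57×800 + 1.1×10⁻⁶×57×775 = 0.7964 mm.
The rigid supports impose zero overall length change; the single axial force P common to all segments must satisfy P Σ Lᵢ/(AᵢEᵢ) = δ_free.
The series flexibility is Σ Lᵢ/(AᵢEᵢ) = 800/(300×115×10³) + 775/(550×141×10³) = 3.318×10⁻⁵ mm/N.
P = 0.7964 / 3.318×10⁻⁵ = 24000 N = 24 kN, tensile.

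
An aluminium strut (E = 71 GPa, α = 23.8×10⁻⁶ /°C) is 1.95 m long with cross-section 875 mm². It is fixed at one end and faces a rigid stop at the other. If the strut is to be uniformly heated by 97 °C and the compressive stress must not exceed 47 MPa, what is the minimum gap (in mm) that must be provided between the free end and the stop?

g ≈ 3.21 mm

Free expansion if unrestrained: δ_free = αΔT L = 23.8×10⁻⁶ × 97 × 1950 = 4.502 mm.
At the allowable stress the elastic shortening the wall may impose is σL/E = 47 × 1950 / (71×10³) = 1.291 mm.
So the gap has to take up the difference, g_min = δ_free − σL/E = 4.502 − 1.291 = 3.211 mm.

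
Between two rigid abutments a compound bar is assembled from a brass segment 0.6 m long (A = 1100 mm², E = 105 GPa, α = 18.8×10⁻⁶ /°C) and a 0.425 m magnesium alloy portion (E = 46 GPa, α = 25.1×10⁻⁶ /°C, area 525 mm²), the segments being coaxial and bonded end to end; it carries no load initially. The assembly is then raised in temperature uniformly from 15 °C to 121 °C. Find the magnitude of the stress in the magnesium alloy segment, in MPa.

σ ≈ 194 MPa (compressive)

If the supports were absent, the total length change would be Σ αᵢΔT Lᵢ = 18.8×10⁻⁶×106×600 + 25.1×10⁻⁶×106×425 = 2.326 mm.
The walls prevent any net length change, so an axial force P (same in every segment) develops. Compatibility: P · Σ Lᵢ/(AᵢEᵢ) = δ_free.
The series flexibility is Σ Lᵢ/(AᵢEᵢ) = 600/(1100×105×10³) + 425/(525×46×10³) = 2.279×10⁻⁵ mm/N.
Hence P = δ_free / Σ(L/AE) = 2.326/2.279×10⁻⁵ = 102.1 kN (compressive).
σ_{magnesium alloy} = P / A = 102100 / 525 = 194.4 MPa.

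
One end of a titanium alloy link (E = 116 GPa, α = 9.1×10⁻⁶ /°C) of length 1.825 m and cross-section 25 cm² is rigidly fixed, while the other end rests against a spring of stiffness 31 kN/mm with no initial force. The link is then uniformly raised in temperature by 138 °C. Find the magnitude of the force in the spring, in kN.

P ≈ 59.4 kN

The unrestrained thermal change is αΔT L = 9.1×10⁻⁶ × 138 × 1825 = 2.292 mm.
With a force P in the spring, the elastic change of the link is PL/(AE) and that of the spring is P/k; compatibility requires their sum to equal δ_free.
P [ L/(AE) + 1/k ] = δ_free → P [ 1825/(2500×116×10³) + 1/(31×10³) ] = 2.292.
P = 2.292 / 3.855×10⁻⁵ = 59450 N.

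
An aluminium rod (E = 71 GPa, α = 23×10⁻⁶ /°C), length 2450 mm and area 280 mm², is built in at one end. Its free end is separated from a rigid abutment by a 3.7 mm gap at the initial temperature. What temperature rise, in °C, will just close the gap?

ΔT ≈ 65.7 °C

Contact occurs when the free expansion equals the gap: αΔT L = 3.7 mm.
So ΔT = g/(αL) = 3.7/(23×10⁻⁶ × 2450) = 65.66 °C.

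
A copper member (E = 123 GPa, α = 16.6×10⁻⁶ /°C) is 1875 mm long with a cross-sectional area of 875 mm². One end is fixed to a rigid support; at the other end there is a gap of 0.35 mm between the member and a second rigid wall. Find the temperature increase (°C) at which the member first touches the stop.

ΔT ≈ 11.2 °C

Contact occurs when the free expansion equals the gap: αΔT L = 0.35 mm.
ΔT = 0.35 / (16.6×10⁻⁶ × 1875) = 11.24 °C.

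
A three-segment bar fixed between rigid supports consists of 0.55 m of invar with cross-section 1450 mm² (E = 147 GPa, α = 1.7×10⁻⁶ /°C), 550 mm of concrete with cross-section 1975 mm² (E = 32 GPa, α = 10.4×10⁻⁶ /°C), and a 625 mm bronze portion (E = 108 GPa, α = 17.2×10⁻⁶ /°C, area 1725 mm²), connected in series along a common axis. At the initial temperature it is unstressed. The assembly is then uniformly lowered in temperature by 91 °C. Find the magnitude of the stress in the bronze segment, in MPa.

With the walls removed the bar would change length by δ_free = Σ αᵢΔT Lᵢ = 1.7×10⁻⁶×91×550 + 10.4×10⁻⁶×91×550 + 17.2×10⁻⁶×91×625 = 1.584 mm.
The walls prevent any net length change, so an axial force P (same in every segment) develops. Compatibility: P · Σ Lᵢ/(AᵢEᵢ) = δ_free.
Σ Lᵢ/(AᵢEᵢ) = 550/(1450×147×10³) + 550/(1975×32×10³) + 625/(1725×108×10³) = 1.464×10⁻⁵ mm/N.
Hence P = δ_free / Σ(L/AE) = 1.584/1.464×10⁻⁵ = 108.2 kN (tensile).
σ_{bronze} = P / A = 108200 / 1725 = 62.73 MPa.

σ ≈ 62.7 MPa (tensile)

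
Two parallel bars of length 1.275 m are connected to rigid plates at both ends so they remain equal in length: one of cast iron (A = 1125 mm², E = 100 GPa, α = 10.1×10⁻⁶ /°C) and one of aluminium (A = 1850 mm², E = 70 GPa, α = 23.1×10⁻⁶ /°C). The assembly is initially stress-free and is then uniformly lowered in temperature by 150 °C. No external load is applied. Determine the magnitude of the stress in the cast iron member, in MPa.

Equilibrium of a rigid end plate with no external load gives equal and opposite internal forces ±P in the two members. Since α_{aluminium} > α_{cast iron}, cooling drives the aluminium into tension and the cast iron into compression.
Equating the net (thermal + elastic) strains gives |α₁ − α₂|·ΔT = P·[1/(A₁E₁) + 1/(A₂E₂)].
|α₁ − α₂|·ΔT = 13×10⁻⁶ × 150 = 0.00195.
1/(A₁E₁) + 1/(A₂E₂) = 1/(1125×100×10³) + 1/(1850×70×10³) = 1.661×10⁻⁸ N⁻¹.
P = 0.00195 / 1.661×10⁻⁸ = 117400 N = 117.4 kN.
σ_{cast iron} = P/A₁ = 117400/1125 = 104.3 MPa, compressive.

σ ≈ 104 MPa (compressive)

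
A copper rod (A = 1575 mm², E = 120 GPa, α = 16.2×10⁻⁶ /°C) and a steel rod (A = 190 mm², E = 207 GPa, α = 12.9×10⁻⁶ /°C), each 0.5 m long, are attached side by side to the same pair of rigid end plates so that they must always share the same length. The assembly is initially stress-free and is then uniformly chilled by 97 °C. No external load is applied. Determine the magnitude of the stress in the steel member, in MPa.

The copper has the larger α, so on cooling it would change length more than the steel if both were free. The rigid plates force a common final length, so the copper is put into tension and the steel into compression, with equal and opposite forces P (no external load).
Equating the net (thermal + elastic) strains gives |α₁ − α₂|·ΔT = P·[1/(A₁E₁) + 1/(A₂E₂)].
|α₁ − α₂|·ΔT = 3.3×10⁻⁶ × 97 = 0.0003201.
1/(A₁E₁) + 1/(A₂E₂) = 1/(1575×120×10³) + 1/(190×207×10³) = 3.072×10⁻⁸ N⁻¹.
P = 0.0003201 / 3.072×10⁻⁸ = 10420 N = 10.42 kN.
σ_{steel} = P/A₂ = 10420/190 = 54.85 MPa, compressive.

σ ≈ 54.8 MPa (compressive)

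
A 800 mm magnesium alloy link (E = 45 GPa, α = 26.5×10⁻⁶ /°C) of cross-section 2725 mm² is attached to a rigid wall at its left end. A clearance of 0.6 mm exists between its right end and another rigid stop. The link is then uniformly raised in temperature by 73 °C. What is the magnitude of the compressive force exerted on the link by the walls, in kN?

If the wall were absent the link would grow by αΔT L = 26.5×10⁻⁶ × 73 × 800 = 1.548 mm.
The gap closes (δ_free > 0.6 mm) and the wall then resists a further 1.548 − 0.6 = 0.9476 mm of expansion.
So σ = E(δ_free − g)/L = 45×10³ × 0.9476/800 = 53.3 MPa.
Force on the wall = σA = 53.3 × 2725 mm² = 145.2 kN.

P ≈ 145 kN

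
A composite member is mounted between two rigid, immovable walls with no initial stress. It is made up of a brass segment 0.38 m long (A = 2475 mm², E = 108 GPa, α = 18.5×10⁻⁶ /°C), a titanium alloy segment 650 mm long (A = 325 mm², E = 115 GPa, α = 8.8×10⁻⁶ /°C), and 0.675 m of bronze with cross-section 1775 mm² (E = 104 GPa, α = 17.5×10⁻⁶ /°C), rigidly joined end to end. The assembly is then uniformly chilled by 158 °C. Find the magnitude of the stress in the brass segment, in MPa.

Free thermal contraction of the whole bar: Σ αᵢΔT Lᵢ = 18.5×10⁻⁶×158×380 + 8.8×10⁻⁶×158×650 + 17.5×10⁻⁶×158×675 = 3.881 mm.
Since the ends are fixed, an axial force P builds up, equal in every segment, with P · Σ Lᵢ/(AᵢEᵢ) = δ_free.
Σ Lᵢ/(AᵢEᵢ) = 380/(2475×108×10³) + 650/(325×115×10³) + 675/(1775×104×10³) = 2.247×10⁻⁵ mm/N.
Hence P = δ_free / Σ(L/AE) = 3.881/2.247×10⁻⁵ = 172.7 kN (tensile).
σ_{brass} = P / A = 172700 / 2475 = 69.78 MPa.

σ ≈ 69.8 MPa (tensile)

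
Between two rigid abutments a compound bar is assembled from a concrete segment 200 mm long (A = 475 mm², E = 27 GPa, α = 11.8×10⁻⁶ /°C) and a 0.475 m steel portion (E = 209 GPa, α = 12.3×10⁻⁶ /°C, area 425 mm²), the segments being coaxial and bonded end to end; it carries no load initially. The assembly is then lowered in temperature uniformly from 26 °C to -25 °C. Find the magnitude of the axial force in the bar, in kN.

P ≈ 20 kN (tensile)

If the supports were absent, the total length change would be Σ αᵢΔT Lᵢ = 11.8×10⁻⁶×51×200 + 12.3×10⁻⁶×51×475 = 0.4183 mm.
Since the ends are fixed, an axial force P builds up, equal in every segment, with P · Σ Lᵢ/(AᵢEᵢ) = δ_free.
Σ Lᵢ/(AᵢEᵢ) = 200/(475×27×10³) + 475/(425×209×10³) = 2.094×10⁻⁵ mm/N.
P = 0.4183 / 2.094×10⁻⁵ = 19980 N = 19.98 kN, tensile.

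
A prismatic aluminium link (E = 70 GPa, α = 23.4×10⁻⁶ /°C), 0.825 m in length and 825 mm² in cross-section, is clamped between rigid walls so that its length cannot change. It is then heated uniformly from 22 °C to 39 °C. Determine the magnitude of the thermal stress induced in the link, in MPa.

With length fixed, the mechanical strain must cancel the thermal strain αΔT = 23.4×10⁻⁶ × 17 = 397.8×10⁻⁶.
The stress required to suppress this strain is σ = Eε = 70×10³ × 397.8×10⁻⁶ = 27.85 MPa, compressive since the link is trying to expand.

σ ≈ 27.8 MPa (compressive)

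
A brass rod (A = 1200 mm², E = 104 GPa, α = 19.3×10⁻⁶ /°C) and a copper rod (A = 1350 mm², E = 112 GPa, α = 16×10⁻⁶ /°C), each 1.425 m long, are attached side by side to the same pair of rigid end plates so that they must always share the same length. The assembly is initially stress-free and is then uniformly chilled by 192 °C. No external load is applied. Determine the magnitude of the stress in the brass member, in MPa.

σ ≈ 36.1 MPa (tensile)

Both members must finish at the same length. With the larger α, the brass tends to over-contract; the plates restrain it, putting the brass in tension and the copper in compression. With no external load the two internal forces are equal and opposite, magnitude P.
Setting the final lengths equal and cancelling L: (α₁ − α₂)ΔT = P/(A₁E₁) + P/(A₂E₂).
|α₁ − α₂|·ΔT = 3.3×10⁻⁶ × 192 = 0.0006336.
1/(A₁E₁) + 1/(A₂E₂) = 1/(1200×104×10³) + 1/(1350×112×10³) = 1.463×10⁻⁸ N⁻¹.
P = 0.0006336 / 1.463×10⁻⁸ = 43320 N = 43.32 kN.
σ_{brass} = P/A₁ = 43320/1200 = 36.1 MPa, tensile.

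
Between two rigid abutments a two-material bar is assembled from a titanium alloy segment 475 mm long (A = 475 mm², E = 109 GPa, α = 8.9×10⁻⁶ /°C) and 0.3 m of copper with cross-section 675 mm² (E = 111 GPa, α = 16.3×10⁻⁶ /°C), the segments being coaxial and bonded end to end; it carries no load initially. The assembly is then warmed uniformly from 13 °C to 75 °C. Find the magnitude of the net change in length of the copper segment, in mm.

|ΔL| ≈ 0.131 mm

Free thermal expansion of the whole bar: Σ αᵢΔT Lᵢ = 8.9×10⁻⁶×62×475 + 16.3×10⁻⁶×62×300 = 0.5653 mm.
The rigid supports impose zero overall length change; the single axial force P common to all segments must satisfy P Σ Lᵢ/(AᵢEᵢ) = δ_free.
Σ Lᵢ/(AᵢEᵢ) = 475/(475×109×10³) + 300/(675×111×10³) = 1.318×10⁻⁵ mm/N.
Hence P = δ_free / Σ(L/AE) = 0.5653/1.318×10⁻⁵ = 42.9 kN (compressive).
For the copper segment, free thermal change = 16.3×10⁻⁶×62×300 = 0.3032 mm and elastic change from P = 42900×300/(675×111×10³) = 0.1718 mm; these oppose, so the net change is 0.131 mm (segment lengthens).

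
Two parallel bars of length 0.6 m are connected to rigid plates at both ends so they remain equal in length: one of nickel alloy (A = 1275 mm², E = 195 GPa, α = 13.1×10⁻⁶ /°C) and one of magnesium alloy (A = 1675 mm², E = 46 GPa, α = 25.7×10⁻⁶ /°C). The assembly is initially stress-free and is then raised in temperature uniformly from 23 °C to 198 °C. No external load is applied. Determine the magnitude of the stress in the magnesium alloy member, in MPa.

Equilibrium of a rigid end plate with no external load gives equal and opposite internal forces ±P in the two members. Since α_{magnesium alloy} > α_{nickel alloy}, heating drives the magnesium alloy into compression and the nickel alloy into tension.
Equating the net (thermal + elastic) strains gives |α₁ − α₂|·ΔT = P·[1/(A₁E₁) + 1/(A₂E₂)].
|α₁ − α₂|·ΔT = 12.6×10⁻⁶ × 175 = 0.002205.
1/(A₁E₁) + 1/(A₂E₂) = 1/(1275×195×10³) + 1/(1675×46×10³) = 1.7×10⁻⁸ N⁻¹.
P = 0.002205 / 1.7×10⁻⁸ = 129700 N = 129.7 kN.
σ_{magnesium alloy} = P/A₂ = 129700/1675 = 77.43 MPa, compressive.

σ ≈ 77.4 MPa (compressive)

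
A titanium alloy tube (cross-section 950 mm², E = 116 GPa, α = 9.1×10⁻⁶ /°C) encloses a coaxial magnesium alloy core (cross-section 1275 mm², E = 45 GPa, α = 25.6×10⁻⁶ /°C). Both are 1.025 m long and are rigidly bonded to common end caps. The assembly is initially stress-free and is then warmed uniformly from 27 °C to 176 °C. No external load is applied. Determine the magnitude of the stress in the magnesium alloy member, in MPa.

σ ≈ 72.8 MPa (compressive)

Equilibrium of a rigid end plate with no external load gives equal and opposite internal forces ±P in the two members. Since α_{magnesium alloy} > α_{titanium alloy}, heating drives the magnesium alloy into compression and the titanium alloy into tension.
Setting the final lengths equal and cancelling L: (α₁ − α₂)ΔT = P/(A₁E₁) + P/(A₂E₂).
|α₁ − α₂|·ΔT = 16.5×10⁻⁶ × 149 = 0.002458.
1/(A₁E₁) + 1/(A₂E₂) = 1/(950×116×10³) + 1/(1275×45×10³) = 2.65×10⁻⁸ N⁻¹.
So P = 0.002458 / 2.65×10⁻⁸ = 92.76 kN.
σ_{magnesium alloy} = P/A₂ = 92760/1275 = 72.75 MPa, compressive.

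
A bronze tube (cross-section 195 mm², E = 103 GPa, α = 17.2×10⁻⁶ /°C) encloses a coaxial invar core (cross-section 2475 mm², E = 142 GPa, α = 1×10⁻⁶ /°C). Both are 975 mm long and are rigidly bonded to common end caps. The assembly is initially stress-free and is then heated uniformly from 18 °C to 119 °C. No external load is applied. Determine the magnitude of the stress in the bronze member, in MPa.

σ ≈ 159 MPa (compressive)

Equilibrium of a rigid end plate with no external load gives equal and opposite internal forces ±P in the two members. Since α_{bronze} > α_{invar}, heating drives the bronze into compression and the invar into tension.
Compatibility of the two members (thermal + elastic change equal): (α₁ − α₂)ΔT = P·[1/(A₁E₁) + 1/(A₂E₂)].
|α₁ − α₂|·ΔT = 16.2×10⁻⁶ × 101 = 0.001636.
1/(A₁E₁) + 1/(A₂E₂) = 1/(195×103×10³) + 1/(2475×142×10³) = 5.263×10⁻⁸ N⁻¹.
P = 0.001636 / 5.263×10⁻⁸ = 31090 N = 31.09 kN.
σ_{bronze} = P/A₁ = 31090/195 = 159.4 MPa, compressive.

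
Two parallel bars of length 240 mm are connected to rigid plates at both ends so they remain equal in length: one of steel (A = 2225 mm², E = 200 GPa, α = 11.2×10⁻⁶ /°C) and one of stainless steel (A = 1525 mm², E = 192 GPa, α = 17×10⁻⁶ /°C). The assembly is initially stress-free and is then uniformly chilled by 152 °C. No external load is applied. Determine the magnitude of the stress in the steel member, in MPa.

σ ≈ 70 MPa (compressive)

Equilibrium of a rigid end plate with no external load gives equal and opposite internal forces ±P in the two members. Since α_{stainless steel} > α_{steel}, cooling drives the stainless steel into tension and the steel into compression.
Compatibility of the two members (thermal + elastic change equal): (α₁ − α₂)ΔT = P·[1/(A₁E₁) + 1/(A₂E₂)].
|α₁ − α₂|·ΔT = 5.8×10⁻⁶ × 152 = 0.0008816.
1/(A₁E₁) + 1/(A₂E₂) = 1/(2225×200×10³) + 1/(1525×192×10³) = 5.662×10⁻⁹ N⁻¹.
P = 0.0008816 / 5.662×10⁻⁹ = 155700 N = 155.7 kN.
σ_{steel} = P/A₁ = 155700/2225 = 69.97 MPa, compressive.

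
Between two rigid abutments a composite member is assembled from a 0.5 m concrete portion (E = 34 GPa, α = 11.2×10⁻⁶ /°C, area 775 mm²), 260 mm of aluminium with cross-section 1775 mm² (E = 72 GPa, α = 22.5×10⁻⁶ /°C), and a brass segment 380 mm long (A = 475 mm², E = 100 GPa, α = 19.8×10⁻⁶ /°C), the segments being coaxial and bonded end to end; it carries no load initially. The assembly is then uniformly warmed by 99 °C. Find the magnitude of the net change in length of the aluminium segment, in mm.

With the walls removed the bar would change length by δ_free = Σ αᵢΔT Lᵢ = 11.2×10⁻⁶×99×500 + 22.5×10⁻⁶×99×260 + 19.8×10⁻⁶×99×380 = 1.878 mm.
The walls prevent any net length change, so an axial force P (same in every segment) develops. Compatibility: P · Σ Lᵢ/(AᵢEᵢ) = δ_free.
Σ Lᵢ/(AᵢEᵢ) = 500/(775×34×10³) + 260/(1775×72×10³) + 380/(475×100×10³) = 2.901×10⁻⁵ mm/N.
Hence P = δ_free / Σ(L/AE) = 1.878/2.901×10⁻⁵ = 64.75 kN (compressive).
For the aluminium segment, free thermal change = 22.5×10⁻⁶×99×260 = 0.5791 mm and elastic change from P = 64750×260/(1775×72×10³) = 0.1317 mm; these oppose, so the net change is 0.447 mm (segment lengthens).

|ΔL| ≈ 0.447 mm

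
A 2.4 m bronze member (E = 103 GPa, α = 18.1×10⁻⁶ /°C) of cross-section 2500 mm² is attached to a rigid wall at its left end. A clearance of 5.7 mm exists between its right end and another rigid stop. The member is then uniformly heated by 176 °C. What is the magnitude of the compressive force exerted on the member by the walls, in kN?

P ≈ 209 kN

If the wall were absent the member would grow by αΔT L = 18.1×10⁻⁶ × 176 × 2400 = 7.645 mm.
The gap closes (δ_free > 5.7 mm) and the wall then resists a further 7.645 − 5.7 = 1.945 mm of expansion.
So σ = E(δ_free − g)/L = 103×10³ × 1.945/2400 = 83.49 MPa.
P = σA = 83.49 × 2500 = 208.7 kN.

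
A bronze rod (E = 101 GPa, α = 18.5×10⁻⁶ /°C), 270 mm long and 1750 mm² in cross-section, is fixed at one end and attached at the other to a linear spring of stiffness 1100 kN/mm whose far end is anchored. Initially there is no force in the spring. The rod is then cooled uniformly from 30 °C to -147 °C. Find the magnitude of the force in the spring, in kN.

The unrestrained thermal change is αΔT L = 18.5×10⁻⁶ × 177 × 270 = 0.8841 mm.
Let P be the tensile force in the spring. The rod extends elastically by PL/(AE) and the spring stretches by P/k; together these equal δ_free.
P [ L/(AE) + 1/k ] = δ_free → P [ 270/(1750×101×10³) + 1/(1100×10³) ] = 0.8841.
P = 0.8841 / 2.437×10⁻⁶ = 362800 N.

P ≈ 363 kN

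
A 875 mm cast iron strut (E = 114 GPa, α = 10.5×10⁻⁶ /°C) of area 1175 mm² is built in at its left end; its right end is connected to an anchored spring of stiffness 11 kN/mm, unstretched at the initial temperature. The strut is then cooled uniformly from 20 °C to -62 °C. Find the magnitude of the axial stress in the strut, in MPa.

σ ≈ 6.58 MPa (tensile)

Free thermal contraction: δ_free = αΔT L = 10.5×10⁻⁶ × 82 × 875 = 0.7534 mm.
With a force P in the spring, the elastic change of the strut is PL/(AE) and that of the spring is P/k; compatibility requires their sum to equal δ_free.
So P = δ_free / [L/(AE) + 1/k] = 0.7534 / [ 875/(1175×114×10³) + 1/(11×10³) ].
P = 0.7534 / 9.744×10⁻⁵ = 7732 N.
σ = P/A = 7732/1175 = 6.58 MPa.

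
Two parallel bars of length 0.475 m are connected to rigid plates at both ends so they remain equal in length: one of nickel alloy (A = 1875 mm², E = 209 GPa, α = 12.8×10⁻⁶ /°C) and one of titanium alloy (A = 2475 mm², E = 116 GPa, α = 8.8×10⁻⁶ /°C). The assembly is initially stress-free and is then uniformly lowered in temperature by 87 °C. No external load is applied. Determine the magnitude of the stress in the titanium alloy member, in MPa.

Both members must finish at the same length. With the larger α, the nickel alloy tends to over-contract; the plates restrain it, putting the nickel alloy in tension and the titanium alloy in compression. With no external load the two internal forces are equal and opposite, magnitude P.
Compatibility of the two members (thermal + elastic change equal): (α₁ − α₂)ΔT = P·[1/(A₁E₁) + 1/(A₂E₂)].
|α₁ − α₂|·ΔT = 4×10⁻⁶ × 87 = 0.000348.
1/(A₁E₁) + 1/(A₂E₂) = 1/(1875×209×10³) + 1/(2475×116×10³) = 6.035×10⁻⁹ N⁻¹.
P = 0.000348 / 6.035×10⁻⁹ = 57660 N = 57.66 kN.
σ_{titanium alloy} = P/A₂ = 57660/2475 = 23.3 MPa, compressive.

σ ≈ 23.3 MPa (compressive)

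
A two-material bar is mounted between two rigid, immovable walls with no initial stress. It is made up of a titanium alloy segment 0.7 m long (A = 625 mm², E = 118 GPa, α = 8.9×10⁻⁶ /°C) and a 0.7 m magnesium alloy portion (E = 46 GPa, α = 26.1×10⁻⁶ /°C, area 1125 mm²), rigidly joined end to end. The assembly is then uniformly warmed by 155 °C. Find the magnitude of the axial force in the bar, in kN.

P ≈ 165 kN (compressive)

If the supports were absent, the total length change would be Σ αᵢΔT Lᵢ = 8.9×10⁻⁶×155×700 + 26.1×10⁻⁶×155×700 = 3.798 mm.
The rigid supports impose zero overall length change; the single axial force P common to all segments must satisfy P Σ Lᵢ/(AᵢEᵢ) = δ_free.
Σ Lᵢ/(AᵢEᵢ) = 700/(625×118×10³) + 700/(1125×46×10³) = 2.302×10⁻⁵ mm/N.
P = 3.798 / 2.302×10⁻⁵ = 165000 N = 165 kN, compressive.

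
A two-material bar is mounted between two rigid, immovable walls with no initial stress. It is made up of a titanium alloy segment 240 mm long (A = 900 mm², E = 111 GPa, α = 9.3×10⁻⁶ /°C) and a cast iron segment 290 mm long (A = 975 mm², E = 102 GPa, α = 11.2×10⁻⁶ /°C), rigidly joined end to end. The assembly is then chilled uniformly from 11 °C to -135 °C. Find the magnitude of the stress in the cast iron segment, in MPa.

Free thermal contraction of the whole bar: Σ αᵢΔT Lᵢ = 9.3×10⁻⁶×146×240 + 11.2×10⁻⁶×146×290 = 0.8001 mm.
Since the ends are fixed, an axial force P builds up, equal in every segment, with P · Σ Lᵢ/(AᵢEᵢ) = δ_free.
Σ Lᵢ/(AᵢEᵢ) = 240/(900×111×10³) + 290/(975×102×10³) = 5.318×10⁻⁶ mm/N.
P = 0.8001 / 5.318×10⁻⁶ = 150400 N = 150.4 kN, tensile.
σ_{cast iron} = P / A = 150400 / 975 = 154.3 MPa.

σ ≈ 154 MPa (tensile)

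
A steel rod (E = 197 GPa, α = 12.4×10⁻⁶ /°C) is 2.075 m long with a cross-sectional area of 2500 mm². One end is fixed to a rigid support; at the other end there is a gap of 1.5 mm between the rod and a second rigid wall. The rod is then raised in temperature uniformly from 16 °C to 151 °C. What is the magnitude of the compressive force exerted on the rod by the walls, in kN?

If the wall were absent the rod would grow by αΔT L = 12.4×10⁻⁶ × 135 × 2075 = 3.474 mm.
The gap closes (δ_free > 1.5 mm) and the wall then resists a further 3.474 − 1.5 = 1.974 mm of expansion.
So σ = E(δ_free − g)/L = 197×10³ × 1.974/2075 = 187.4 MPa.
Force on the wall = σA = 187.4 × 2500 mm² = 468.4 kN.

P ≈ 468 kN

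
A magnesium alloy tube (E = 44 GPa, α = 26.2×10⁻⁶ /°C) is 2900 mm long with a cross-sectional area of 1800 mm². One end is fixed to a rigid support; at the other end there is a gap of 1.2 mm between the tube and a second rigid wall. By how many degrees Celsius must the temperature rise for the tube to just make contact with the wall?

The gap closes when αΔT L = 1.2 mm, since the tube is still unstressed at that instant.
ΔT = 1.2 / (26.2×10⁻⁶ × 2900) = 15.79 °C.

ΔT ≈ 15.8 °C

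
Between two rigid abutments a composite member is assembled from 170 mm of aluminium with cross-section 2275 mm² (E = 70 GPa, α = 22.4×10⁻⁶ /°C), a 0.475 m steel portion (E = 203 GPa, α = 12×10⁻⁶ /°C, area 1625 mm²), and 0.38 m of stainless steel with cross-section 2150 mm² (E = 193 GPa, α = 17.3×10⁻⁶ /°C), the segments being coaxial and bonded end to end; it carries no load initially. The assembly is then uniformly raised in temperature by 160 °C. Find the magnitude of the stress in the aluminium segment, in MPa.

Free thermal expansion of the whole bar: Σ αᵢΔT Lᵢ = 22.4×10⁻⁶×160×170 + 12×10⁻⁶×160×475 + 17.3×10⁻⁶×160×380 = 2.573 mm.
The rigid supports impose zero overall length change; the single axial force P common to all segments must satisfy P Σ Lᵢ/(AᵢEᵢ) = δ_free.
Σ Lᵢ/(AᵢEᵢ) = 170/(2275×70×10³) + 475/(1625×203×10³) + 380/(2150×193×10³) = 3.423×10⁻⁶ mm/N.
So P = 2.573 / 3.423×10⁻⁶ = 751.7 kN, compressive.
σ_{aluminium} = P / A = 751700 / 2275 = 330.4 MPa.

σ ≈ 330 MPa (compressive)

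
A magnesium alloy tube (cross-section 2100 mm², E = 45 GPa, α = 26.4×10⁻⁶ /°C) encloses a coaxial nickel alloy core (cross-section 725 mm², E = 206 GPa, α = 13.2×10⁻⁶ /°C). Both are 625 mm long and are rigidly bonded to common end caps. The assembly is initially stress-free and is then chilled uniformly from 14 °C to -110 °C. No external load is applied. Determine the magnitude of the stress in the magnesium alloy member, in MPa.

Both members must finish at the same length. With the larger α, the magnesium alloy tends to over-contract; the plates restrain it, putting the magnesium alloy in tension and the nickel alloy in compression. With no external load the two internal forces are equal and opposite, magnitude P.
Compatibility of the two members (thermal + elastic change equal): (α₁ − α₂)ΔT = P·[1/(A₁E₁) + 1/(A₂E₂)].
|α₁ − α₂|·ΔT = 13.2×10⁻⁶ × 124 = 0.001637.
1/(A₁E₁) + 1/(A₂E₂) = 1/(2100×45×10³) + 1/(725×206×10³) = 1.728×10⁻⁸ N⁻¹.
So P = 0.001637 / 1.728×10⁻⁸ = 94.73 kN.
σ_{magnesium alloy} = P/A₁ = 94730/2100 = 45.11 MPa, tensile.

σ ≈ 45.1 MPa (tensile)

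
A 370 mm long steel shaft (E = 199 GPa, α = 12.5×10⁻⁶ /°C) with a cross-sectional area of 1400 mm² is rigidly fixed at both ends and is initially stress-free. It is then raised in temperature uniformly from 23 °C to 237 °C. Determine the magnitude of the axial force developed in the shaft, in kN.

Full restraint means ε = 0, so the stress is σ = EαΔT = 199×10³ × 12.5×10⁻⁶ × 214 = 532.3 MPa.
Then P = σA = 532.3 × 1400 mm² = 745.3 kN, compressive.

P ≈ 745 kN (compressive)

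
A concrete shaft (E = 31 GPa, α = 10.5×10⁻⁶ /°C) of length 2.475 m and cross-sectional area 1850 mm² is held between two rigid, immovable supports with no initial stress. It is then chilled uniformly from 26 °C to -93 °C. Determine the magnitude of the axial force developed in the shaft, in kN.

P ≈ 71.7 kN (tensile)

With zero net strain, σ = E·αΔT = 31 GPa × 10.5×10⁻⁶ × 119 = 38.73 MPa.
Then P = σA = 38.73 × 1850 mm² = 71.66 kN, tensile.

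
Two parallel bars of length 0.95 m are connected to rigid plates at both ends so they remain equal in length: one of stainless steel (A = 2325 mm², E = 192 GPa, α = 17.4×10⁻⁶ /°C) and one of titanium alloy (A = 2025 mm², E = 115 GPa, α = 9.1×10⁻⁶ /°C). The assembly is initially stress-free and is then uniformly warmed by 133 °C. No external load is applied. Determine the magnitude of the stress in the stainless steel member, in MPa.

σ ≈ 72.7 MPa (compressive)

The stainless steel has the larger α, so on heating it would change length more than the titanium alloy if both were free. The rigid plates force a common final length, so the stainless steel is put into compression and the titanium alloy into tension, with equal and opposite forces P (no external load).
Compatibility of the two members (thermal + elastic change equal): (α₁ − α₂)ΔT = P·[1/(A₁E₁) + 1/(A₂E₂)].
|α₁ − α₂|·ΔT = 8.3×10⁻⁶ × 133 = 0.001104.
1/(A₁E₁) + 1/(A₂E₂) = 1/(2325×192×10³) + 1/(2025×115×10³) = 6.534×10⁻⁹ N⁻¹.
So P = 0.001104 / 6.534×10⁻⁹ = 168.9 kN.
σ_{stainless steel} = P/A₁ = 168900/2325 = 72.66 MPa, compressive.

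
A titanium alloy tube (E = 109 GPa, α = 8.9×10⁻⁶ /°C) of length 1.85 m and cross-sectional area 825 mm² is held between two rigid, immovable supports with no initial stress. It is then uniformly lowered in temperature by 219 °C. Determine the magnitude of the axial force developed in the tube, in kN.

Full restraint means ε = 0, so the stress is σ = EαΔT = 109×10³ × 8.9×10⁻⁶ × 219 = 212.5 MPa.
P = AEαΔT = 825 × 109×10³ × 8.9×10⁻⁶ × 219 = 175.3 kN (tensile).

P ≈ 175 kN (tensile)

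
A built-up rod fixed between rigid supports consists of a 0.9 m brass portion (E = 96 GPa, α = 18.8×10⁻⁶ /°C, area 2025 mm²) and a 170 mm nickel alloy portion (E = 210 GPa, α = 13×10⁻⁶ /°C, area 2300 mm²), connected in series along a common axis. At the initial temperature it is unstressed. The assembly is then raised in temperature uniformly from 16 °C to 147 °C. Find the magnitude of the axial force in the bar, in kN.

P ≈ 503 kN (compressive)

If the supports were absent, the total length change would be Σ αᵢΔT Lᵢ = 18.8×10⁻⁶×131×900 + 13×10⁻⁶×131×170 = 2.506 mm.
Since the ends are fixed, an axial force P builds up, equal in every segment, with P · Σ Lᵢ/(AᵢEᵢ) = δ_free.
Σ Lᵢ/(AᵢEᵢ) = 900/(2025×96×10³) + 170/(2300×210×10³) = 4.982×10⁻⁶ mm/N.
P = 2.506 / 4.982×10⁻⁶ = 503100 N = 503.1 kN, compressive.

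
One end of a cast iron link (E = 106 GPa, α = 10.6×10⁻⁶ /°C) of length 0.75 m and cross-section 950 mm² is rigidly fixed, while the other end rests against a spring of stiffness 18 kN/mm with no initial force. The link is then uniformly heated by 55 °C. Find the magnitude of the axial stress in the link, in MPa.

σ ≈ 7.31 MPa (compressive)

The unrestrained thermal change is αΔT L = 10.6×10⁻⁶ × 55 × 750 = 0.4372 mm.
With a force P in the spring, the elastic change of the link is PL/(AE) and that of the spring is P/k; compatibility requires their sum to equal δ_free.
So P = δ_free / [L/(AE) + 1/k] = 0.4372 / [ 750/(950×106×10³) + 1/(18×10³) ].
P = 0.4372 / 6.3×10⁻⁵ = 6940 N.
σ = P/A = 6940/950 = 7.305 MPa.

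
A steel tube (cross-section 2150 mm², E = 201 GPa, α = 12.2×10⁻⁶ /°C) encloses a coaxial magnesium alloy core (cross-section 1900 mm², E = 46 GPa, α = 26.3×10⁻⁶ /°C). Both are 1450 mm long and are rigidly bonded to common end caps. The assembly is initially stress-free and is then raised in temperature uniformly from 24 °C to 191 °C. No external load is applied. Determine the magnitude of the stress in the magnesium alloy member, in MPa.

Both members must finish at the same length. With the larger α, the magnesium alloy tends to over-expand; the plates restrain it, putting the magnesium alloy in compression and the steel in tension. With no external load the two internal forces are equal and opposite, magnitude P.
Setting the final lengths equal and cancelling L: (α₁ − α₂)ΔT = P/(A₁E₁) + P/(A₂E₂).
|α₁ − α₂|·ΔT = 14.1×10⁻⁶ × 167 = 0.002355.
1/(A₁E₁) + 1/(A₂E₂) = 1/(2150×201×10³) + 1/(1900×46×10³) = 1.376×10⁻⁸ N⁻¹.
So P = 0.002355 / 1.376×10⁻⁸ = 171.2 kN.
σ_{magnesium alloy} = P/A₂ = 171200/1900 = 90.09 MPa, compressive.

σ ≈ 90.1 MPa (compressive)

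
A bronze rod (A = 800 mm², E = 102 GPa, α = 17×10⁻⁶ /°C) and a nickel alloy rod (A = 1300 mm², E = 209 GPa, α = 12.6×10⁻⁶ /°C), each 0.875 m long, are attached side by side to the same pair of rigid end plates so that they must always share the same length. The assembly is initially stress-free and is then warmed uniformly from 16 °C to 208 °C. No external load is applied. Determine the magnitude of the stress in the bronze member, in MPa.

σ ≈ 66.3 MPa (compressive)

Both members must finish at the same length. With the larger α, the bronze tends to over-expand; the plates restrain it, putting the bronze in compression and the nickel alloy in tension. With no external load the two internal forces are equal and opposite, magnitude P.
Compatibility of the two members (thermal + elastic change equal): (α₁ − α₂)ΔT = P·[1/(A₁E₁) + 1/(A₂E₂)].
|α₁ − α₂|·ΔT = 4.4×10⁻⁶ × 192 = 0.0008448.
1/(A₁E₁) + 1/(A₂E₂) = 1/(800×102×10³) + 1/(1300×209×10³) = 1.594×10⁻⁸ N⁻¹.
So P = 0.0008448 / 1.594×10⁻⁸ = 53.01 kN.
σ_{bronze} = P/A₁ = 53010/800 = 66.27 MPa, compressive.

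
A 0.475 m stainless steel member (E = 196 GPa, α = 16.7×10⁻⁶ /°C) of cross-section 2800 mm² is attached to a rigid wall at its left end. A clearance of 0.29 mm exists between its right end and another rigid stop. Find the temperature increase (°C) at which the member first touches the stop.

ΔT ≈ 36.6 °C

The gap closes when αΔT L = 0.29 mm, since the member is still unstressed at that instant.
ΔT = 0.29 / (16.7×10⁻⁶ × 475) = 36.56 °C.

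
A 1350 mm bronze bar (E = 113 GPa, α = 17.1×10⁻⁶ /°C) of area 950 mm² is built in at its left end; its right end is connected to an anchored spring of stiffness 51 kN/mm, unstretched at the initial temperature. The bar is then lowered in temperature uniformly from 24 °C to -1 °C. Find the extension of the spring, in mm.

If the spring were absent the bar would shorten by αΔT L = 17.1×10⁻⁶ × 25 × 1350 = 0.5771 mm.
Let P be the tensile force in the spring. The bar extends elastically by PL/(AE) and the spring stretches by P/k; together these equal δ_free.
P [ L/(AE) + 1/k ] = δ_free → P [ 1350/(950×113×10³) + 1/(51×10³) ] = 0.5771.
P = 0.5771 / 3.218×10⁻⁵ = 17930 N.
Spring extension = P/k = 17930/(51×10³) = 0.3516 mm.

δ ≈ 0.352 mm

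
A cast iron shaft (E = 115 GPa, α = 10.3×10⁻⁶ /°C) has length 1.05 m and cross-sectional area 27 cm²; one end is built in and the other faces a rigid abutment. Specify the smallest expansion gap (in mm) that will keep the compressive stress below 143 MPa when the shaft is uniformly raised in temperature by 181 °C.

Free expansion if unrestrained: δ_free = αΔT L = 10.3×10⁻⁶ × 181 × 1050 = 1.958 mm.
At the allowable stress the elastic shortening the wall may impose is σL/E = 143 × 1050 / (115×10³) = 1.306 mm.
The gap must absorb the remainder: g_min = 1.958 − 1.306 = 0.6519 mm.

g ≈ 0.652 mm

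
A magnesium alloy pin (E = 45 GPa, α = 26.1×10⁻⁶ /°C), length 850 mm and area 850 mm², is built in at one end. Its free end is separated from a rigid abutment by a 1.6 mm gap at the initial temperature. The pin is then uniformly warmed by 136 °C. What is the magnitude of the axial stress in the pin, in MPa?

σ ≈ 75 MPa (compressive)

Free thermal elongation = αΔT L = 26.1×10⁻⁶ × 136 × 850 = 3.017 mm.
After closing the 1.6 mm clearance, 3.017 − 1.6 = 1.417 mm of expansion remains to be suppressed by the wall.
So σ = E(δ_free − g)/L = 45×10³ × 1.417/850 = 75.03 MPa.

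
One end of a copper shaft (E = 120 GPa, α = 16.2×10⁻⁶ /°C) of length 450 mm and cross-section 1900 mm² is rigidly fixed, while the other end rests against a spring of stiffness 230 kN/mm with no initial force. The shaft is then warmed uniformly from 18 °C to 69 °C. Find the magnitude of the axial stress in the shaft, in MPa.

If the spring were absent the shaft would lengthen by αΔT L = 16.2×10⁻⁶ × 51 × 450 = 0.3718 mm.
Let P be the compressive force at the spring. The shaft shortens elastically by PL/(AE) and the spring compresses by P/k; together these equal δ_free.
So P = δ_free / [L/(AE) + 1/k] = 0.3718 / [ 450/(1900×120×10³) + 1/(230×10³) ].
P = 0.3718 / 6.322×10⁻⁶ = 58810 N.
σ = P/A = 58810/1900 = 30.95 MPa.

σ ≈ 31 MPa (compressive)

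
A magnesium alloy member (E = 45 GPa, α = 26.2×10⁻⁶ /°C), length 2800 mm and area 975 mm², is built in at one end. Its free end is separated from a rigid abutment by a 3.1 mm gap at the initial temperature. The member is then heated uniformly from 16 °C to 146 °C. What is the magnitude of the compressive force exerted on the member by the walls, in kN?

P ≈ 101 kN

Unrestrained expansion: δ_free = αΔT L = 26.2×10⁻⁶ × 130 × 2800 = 9.537 mm.
This exceeds the 3.1 mm gap, so the wall pushes back. The portion of expansion that must be recovered elastically is δ_free − gap = 9.537 − 3.1 = 6.437 mm.
So σ = E(δ_free − g)/L = 45×10³ × 6.437/2800 = 103.4 MPa.
Force on the wall = σA = 103.4 × 975 mm² = 100.9 kN.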